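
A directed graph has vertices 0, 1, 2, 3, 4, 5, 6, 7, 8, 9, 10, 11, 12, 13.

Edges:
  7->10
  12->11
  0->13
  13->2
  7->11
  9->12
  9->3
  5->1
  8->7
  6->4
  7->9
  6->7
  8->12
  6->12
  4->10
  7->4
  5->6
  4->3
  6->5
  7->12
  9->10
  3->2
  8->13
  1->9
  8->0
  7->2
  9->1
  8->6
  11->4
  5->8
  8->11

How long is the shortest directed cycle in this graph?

2

For each vertex v, BFS finds the shortest path from v back to v.
The shortest such closed walk is 5 → 6 → 5, length 2.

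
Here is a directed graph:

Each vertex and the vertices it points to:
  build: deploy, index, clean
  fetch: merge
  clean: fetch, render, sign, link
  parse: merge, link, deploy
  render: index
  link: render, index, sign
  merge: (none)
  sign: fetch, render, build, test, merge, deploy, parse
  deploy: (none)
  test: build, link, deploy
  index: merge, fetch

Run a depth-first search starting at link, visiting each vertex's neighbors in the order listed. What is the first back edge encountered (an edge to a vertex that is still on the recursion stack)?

DFS from link (visiting each vertex's neighbors in the order listed); mark gray on enter, black on exit:
link gray
  render gray
    index gray
      merge gray
      merge black
      fetch gray
        fetch→merge: merge black — skip
      fetch black
    index black
  render black
  link→index: index black — skip
  sign gray
    sign→fetch: fetch black — skip
    sign→render: render black — skip
    build gray
      deploy gray
      deploy black
      build→index: index black — skip
      clean gray
        clean→fetch: fetch black — skip
        clean→render: render black — skip
        clean→sign: sign is gray → back edge
First back edge: clean → sign.

clean→sign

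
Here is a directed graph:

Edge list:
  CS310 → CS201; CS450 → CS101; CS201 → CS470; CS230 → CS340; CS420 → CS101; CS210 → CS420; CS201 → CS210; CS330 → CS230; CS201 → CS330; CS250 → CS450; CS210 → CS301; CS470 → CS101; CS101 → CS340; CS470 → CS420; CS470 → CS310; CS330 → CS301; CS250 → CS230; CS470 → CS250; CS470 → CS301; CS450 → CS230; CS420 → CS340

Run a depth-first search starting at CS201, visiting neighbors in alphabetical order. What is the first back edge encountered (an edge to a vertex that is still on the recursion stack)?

DFS from CS201 (visiting neighbors in alphabetical order); mark gray on enter, black on exit:
CS201 gray
  CS210 gray
    CS301 gray
    CS301 black
    CS420 gray
      CS101 gray
        CS340 gray
        CS340 black
      CS101 black
      CS420→CS340: CS340 black — skip
    CS420 black
  CS210 black
  CS330 gray
    CS230 gray
      CS230→CS340: CS340 black — skip
    CS230 black
    CS330→CS301: CS301 black — skip
  CS330 black
  CS470 gray
    CS470→CS101: CS101 black — skip
    CS250 gray
      CS250→CS230: CS230 black — skip
      CS450 gray
        CS450→CS101: CS101 black — skip
        CS450→CS230: CS230 black — skip
      CS450 black
    CS250 black
    CS470→CS301: CS301 black — skip
    CS310 gray
      CS310→CS201: CS201 is gray → back edge
First back edge: CS310 → CS201.

CS310→CS201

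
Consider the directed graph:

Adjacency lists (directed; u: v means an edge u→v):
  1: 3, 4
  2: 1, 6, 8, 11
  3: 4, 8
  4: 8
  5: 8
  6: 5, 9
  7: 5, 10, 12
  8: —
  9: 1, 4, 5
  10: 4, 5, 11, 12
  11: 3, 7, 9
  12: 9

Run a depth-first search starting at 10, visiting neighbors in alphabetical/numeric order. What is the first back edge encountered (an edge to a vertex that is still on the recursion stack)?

DFS from 10 (visiting neighbors in alphabetical/numeric order); mark gray on enter, black on exit:
10 gray
  4 gray
    8 gray
    8 black
  4 black
  5 gray
    5→8: 8 black — skip
  5 black
  11 gray
    3 gray
      3→4: 4 black — skip
      3→8: 8 black — skip
    3 black
    7 gray
      7→5: 5 black — skip
      7→10: 10 is gray → back edge
First back edge: 7 → 10.

7->10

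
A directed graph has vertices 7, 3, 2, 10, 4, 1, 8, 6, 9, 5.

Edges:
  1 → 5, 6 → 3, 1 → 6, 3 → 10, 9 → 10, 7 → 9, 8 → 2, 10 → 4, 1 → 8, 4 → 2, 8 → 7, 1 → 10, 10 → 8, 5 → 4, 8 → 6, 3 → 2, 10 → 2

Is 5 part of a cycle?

No

5 lies on a cycle iff there is a path from 5 back to itself.
Exploring from 5, it never reaches itself; equivalently, its strongly connected component is a singleton.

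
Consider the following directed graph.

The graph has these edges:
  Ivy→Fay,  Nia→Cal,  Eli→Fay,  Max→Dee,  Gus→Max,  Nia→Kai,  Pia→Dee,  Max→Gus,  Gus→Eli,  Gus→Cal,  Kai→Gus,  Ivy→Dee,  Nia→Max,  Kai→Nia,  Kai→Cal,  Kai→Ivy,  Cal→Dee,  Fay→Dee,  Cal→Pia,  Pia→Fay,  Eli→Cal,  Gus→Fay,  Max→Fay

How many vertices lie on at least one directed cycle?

4

A vertex is on a directed cycle iff it belongs to a strongly connected component of size ≥ 2 (or has a self-loop).
The vertices on cycles are {Gus, Kai, Max, Nia} — 4 in total.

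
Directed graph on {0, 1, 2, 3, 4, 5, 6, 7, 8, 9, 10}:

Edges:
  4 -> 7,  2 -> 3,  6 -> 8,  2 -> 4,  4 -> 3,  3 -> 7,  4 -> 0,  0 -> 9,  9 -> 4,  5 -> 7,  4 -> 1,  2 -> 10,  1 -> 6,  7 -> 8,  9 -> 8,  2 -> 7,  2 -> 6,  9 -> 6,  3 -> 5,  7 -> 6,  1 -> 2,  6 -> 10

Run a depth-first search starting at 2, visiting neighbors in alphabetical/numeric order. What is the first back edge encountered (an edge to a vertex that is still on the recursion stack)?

9→4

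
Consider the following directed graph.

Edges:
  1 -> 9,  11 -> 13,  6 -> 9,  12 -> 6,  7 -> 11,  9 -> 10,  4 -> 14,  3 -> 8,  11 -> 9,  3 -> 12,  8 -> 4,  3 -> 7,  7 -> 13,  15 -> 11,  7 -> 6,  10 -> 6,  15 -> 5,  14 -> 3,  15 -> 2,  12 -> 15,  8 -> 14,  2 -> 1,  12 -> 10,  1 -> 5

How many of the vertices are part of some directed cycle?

7

A vertex is on a directed cycle iff it belongs to a strongly connected component of size ≥ 2 (or has a self-loop).
The vertices on cycles are {3, 4, 6, 8, 9, 10, 14} — 7 in total.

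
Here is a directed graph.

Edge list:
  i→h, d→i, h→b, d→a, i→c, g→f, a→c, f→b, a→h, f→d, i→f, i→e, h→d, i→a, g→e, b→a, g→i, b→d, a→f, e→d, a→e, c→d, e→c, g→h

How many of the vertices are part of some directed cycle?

8

A vertex is on a directed cycle iff it belongs to a strongly connected component of size ≥ 2 (or has a self-loop).
The vertices on cycles are {a, b, c, d, e, f, h, i} — 8 in total.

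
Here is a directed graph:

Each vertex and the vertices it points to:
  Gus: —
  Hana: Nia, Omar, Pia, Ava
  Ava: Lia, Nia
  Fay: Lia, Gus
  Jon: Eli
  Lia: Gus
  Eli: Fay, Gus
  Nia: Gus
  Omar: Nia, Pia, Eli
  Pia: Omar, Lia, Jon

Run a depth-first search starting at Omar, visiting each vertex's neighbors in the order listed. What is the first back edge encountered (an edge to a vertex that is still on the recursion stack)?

DFS from Omar (visiting each vertex's neighbors in the order listed); mark gray on enter, black on exit:
Omar gray
  Nia gray
    Gus gray
    Gus black
  Nia black
  Pia gray
    Pia→Omar: Omar is gray → back edge
First back edge: Pia → Omar.

Pia→Omar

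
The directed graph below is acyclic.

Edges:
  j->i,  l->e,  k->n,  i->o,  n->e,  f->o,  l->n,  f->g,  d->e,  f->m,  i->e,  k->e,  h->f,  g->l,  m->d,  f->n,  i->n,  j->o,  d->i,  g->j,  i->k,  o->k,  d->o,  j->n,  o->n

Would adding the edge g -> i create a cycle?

No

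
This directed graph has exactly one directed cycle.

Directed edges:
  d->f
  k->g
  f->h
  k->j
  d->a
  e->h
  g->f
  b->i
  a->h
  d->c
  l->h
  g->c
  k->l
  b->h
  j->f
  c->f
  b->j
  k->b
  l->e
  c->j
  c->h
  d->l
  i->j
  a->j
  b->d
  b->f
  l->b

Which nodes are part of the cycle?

b, d, l

DFS with gray/black marking from b:
b gray
  i gray
    j gray
      f gray
        h gray
        h black
      f black
    j black
  i black
  b→h: h black — skip
  b→j: j black — skip
  d gray
    d→f: f black — skip
    c gray
      c→f: f black — skip
      c→h: h black — skip
      c→j: j black — skip
    c black
    l gray
      e gray
        e→h: h black — skip
      e black
      l→b: b is gray → back edge
Back edge closes the cycle b → d → l → b; its vertices are {b, d, l}.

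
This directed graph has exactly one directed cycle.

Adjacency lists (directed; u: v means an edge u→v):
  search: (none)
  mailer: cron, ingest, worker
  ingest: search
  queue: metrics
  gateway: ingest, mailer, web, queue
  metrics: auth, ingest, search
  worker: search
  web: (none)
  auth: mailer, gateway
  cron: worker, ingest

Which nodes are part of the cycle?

auth, queue, gateway, metrics

DFS with gray/black marking from auth:
auth gray
  mailer gray
    cron gray
      worker gray
        search gray
        search black
      worker black
      ingest gray
        ingest→search: search black — skip
      ingest black
    cron black
    mailer→ingest: ingest black — skip
    mailer→worker: worker black — skip
  mailer black
  gateway gray
    gateway→ingest: ingest black — skip
    gateway→mailer: mailer black — skip
    web gray
    web black
    queue gray
      metrics gray
        metrics→auth: auth is gray → back edge
Back edge closes the cycle auth → gateway → queue → metrics → auth; its vertices are {auth, queue, gateway, metrics}.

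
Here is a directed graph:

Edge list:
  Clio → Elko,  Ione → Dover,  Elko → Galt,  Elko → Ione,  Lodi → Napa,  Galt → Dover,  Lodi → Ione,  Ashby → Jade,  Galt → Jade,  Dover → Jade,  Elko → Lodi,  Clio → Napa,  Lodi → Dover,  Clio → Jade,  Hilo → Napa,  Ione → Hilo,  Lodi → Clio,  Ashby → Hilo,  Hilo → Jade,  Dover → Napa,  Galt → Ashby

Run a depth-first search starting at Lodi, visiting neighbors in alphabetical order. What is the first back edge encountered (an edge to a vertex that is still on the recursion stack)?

DFS from Lodi (visiting neighbors in alphabetical order); mark gray on enter, black on exit:
Lodi gray
  Clio gray
    Elko gray
      Galt gray
        Ashby gray
          Hilo gray
            Jade gray
            Jade black
            Napa gray
            Napa black
          Hilo black
          Ashby→Jade: Jade black — skip
        Ashby black
        Dover gray
          Dover→Jade: Jade black — skip
          Dover→Napa: Napa black — skip
        Dover black
        Galt→Jade: Jade black — skip
      Galt black
      Ione gray
        Ione→Dover: Dover black — skip
        Ione→Hilo: Hilo black — skip
      Ione black
      Elko→Lodi: Lodi is gray → back edge
First back edge: Elko → Lodi.

Elko→Lodi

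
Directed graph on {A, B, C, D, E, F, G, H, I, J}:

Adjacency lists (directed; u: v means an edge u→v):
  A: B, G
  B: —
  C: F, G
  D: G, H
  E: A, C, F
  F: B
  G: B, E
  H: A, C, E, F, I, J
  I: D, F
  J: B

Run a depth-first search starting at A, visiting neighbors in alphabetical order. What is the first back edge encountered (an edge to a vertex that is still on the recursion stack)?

E→A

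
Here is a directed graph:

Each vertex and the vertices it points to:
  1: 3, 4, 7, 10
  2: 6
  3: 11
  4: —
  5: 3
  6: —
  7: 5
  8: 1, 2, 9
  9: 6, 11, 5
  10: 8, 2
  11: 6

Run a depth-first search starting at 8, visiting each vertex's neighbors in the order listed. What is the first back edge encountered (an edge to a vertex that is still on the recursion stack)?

DFS from 8 (visiting each vertex's neighbors in the order listed); mark gray on enter, black on exit:
8 gray
  1 gray
    3 gray
      11 gray
        6 gray
        6 black
      11 black
    3 black
    4 gray
    4 black
    7 gray
      5 gray
        5→3: 3 black — skip
      5 black
    7 black
    10 gray
      10→8: 8 is gray → back edge
First back edge: 10 → 8.

10->8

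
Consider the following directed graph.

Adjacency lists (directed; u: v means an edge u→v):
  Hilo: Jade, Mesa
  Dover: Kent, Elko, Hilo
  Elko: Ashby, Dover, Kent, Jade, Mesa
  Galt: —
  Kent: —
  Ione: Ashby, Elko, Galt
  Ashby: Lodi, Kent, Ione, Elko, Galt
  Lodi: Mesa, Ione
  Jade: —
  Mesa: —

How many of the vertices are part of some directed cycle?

A vertex is on a directed cycle iff it belongs to a strongly connected component of size ≥ 2 (or has a self-loop).
The vertices on cycles are {Elko, Ione, Lodi, Ashby, Dover} — 5 in total.

5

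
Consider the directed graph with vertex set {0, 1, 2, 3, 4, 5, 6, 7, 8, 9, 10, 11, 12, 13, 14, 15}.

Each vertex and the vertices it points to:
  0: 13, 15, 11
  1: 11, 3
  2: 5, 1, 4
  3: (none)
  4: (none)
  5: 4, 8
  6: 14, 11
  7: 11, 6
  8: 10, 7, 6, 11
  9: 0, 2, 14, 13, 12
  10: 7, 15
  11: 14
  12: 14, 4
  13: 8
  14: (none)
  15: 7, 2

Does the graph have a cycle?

DFS with white/gray/black marking, starting from 3:
3 gray
3 black
0 gray
  13 gray
    8 gray
      10 gray
        7 gray
          11 gray
            14 gray
            14 black
          11 black
          6 gray
            6→14: 14 black — skip
            6→11: 11 black — skip
          6 black
        7 black
        15 gray
          15→7: 7 black — skip
          2 gray
            5 gray
              4 gray
              4 black
              5→8: 8 is gray → back edge
Back edge found, so a cycle exists: 8 → 10 → 15 → 2 → 5 → 8.

Yes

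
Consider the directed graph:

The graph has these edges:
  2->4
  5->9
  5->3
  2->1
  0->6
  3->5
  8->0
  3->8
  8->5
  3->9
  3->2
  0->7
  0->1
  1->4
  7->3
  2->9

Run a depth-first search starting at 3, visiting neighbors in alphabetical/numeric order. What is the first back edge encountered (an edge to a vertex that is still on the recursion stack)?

DFS from 3 (visiting neighbors in alphabetical/numeric order); mark gray on enter, black on exit:
3 gray
  2 gray
    1 gray
      4 gray
      4 black
    1 black
    2→4: 4 black — skip
    9 gray
    9 black
  2 black
  5 gray
    5→3: 3 is gray → back edge
First back edge: 5 → 3.

5→3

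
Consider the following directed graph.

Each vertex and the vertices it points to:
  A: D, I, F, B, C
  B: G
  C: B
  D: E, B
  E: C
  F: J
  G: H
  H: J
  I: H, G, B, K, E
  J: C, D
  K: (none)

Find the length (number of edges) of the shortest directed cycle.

5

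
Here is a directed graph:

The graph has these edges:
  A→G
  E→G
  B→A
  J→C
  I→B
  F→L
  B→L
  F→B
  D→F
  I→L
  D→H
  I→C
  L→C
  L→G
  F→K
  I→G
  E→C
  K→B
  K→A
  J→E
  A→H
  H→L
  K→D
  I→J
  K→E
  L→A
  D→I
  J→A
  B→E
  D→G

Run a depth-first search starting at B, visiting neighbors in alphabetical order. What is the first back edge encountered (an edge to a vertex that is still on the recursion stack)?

L->A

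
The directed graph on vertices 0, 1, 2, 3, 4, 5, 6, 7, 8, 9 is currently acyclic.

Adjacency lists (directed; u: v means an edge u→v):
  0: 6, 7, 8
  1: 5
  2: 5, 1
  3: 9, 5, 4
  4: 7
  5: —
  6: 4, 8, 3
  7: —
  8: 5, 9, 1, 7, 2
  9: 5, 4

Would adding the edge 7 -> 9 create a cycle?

Yes

Adding 7→9 creates a cycle iff 9 can already reach 7.
Path from 9: 9 → 4 → 7.
So 9 → … → 7 → 9 is a cycle.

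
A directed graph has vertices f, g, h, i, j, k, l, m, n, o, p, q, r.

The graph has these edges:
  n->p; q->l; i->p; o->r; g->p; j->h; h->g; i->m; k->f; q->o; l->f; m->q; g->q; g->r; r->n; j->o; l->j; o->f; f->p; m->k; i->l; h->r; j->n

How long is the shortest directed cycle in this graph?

For each vertex v, BFS finds the shortest path from v back to v.
The shortest such closed walk is l → j → h → g → q → l, length 5.

5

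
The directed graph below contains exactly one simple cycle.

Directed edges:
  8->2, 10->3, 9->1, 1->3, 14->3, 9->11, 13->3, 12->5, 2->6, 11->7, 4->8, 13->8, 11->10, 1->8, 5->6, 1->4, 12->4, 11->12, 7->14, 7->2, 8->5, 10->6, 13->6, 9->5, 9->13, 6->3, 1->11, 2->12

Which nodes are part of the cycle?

2, 4, 8, 12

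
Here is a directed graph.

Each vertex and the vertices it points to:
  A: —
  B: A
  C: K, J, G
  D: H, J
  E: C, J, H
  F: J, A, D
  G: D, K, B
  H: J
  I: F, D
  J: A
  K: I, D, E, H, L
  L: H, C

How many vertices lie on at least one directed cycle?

A vertex is on a directed cycle iff it belongs to a strongly connected component of size ≥ 2 (or has a self-loop).
The vertices on cycles are {C, E, G, K, L} — 5 in total.

5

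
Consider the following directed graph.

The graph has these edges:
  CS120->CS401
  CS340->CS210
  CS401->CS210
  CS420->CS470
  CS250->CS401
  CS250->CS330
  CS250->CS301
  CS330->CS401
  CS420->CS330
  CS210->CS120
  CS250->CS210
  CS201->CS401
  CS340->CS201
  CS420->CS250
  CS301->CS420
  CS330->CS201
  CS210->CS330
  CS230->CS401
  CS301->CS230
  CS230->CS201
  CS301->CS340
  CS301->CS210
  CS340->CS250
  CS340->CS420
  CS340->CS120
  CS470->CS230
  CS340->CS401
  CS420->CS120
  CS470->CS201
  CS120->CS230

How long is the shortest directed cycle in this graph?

3

For each vertex v, BFS finds the shortest path from v back to v.
The shortest such closed walk is CS420 → CS250 → CS301 → CS420, length 3.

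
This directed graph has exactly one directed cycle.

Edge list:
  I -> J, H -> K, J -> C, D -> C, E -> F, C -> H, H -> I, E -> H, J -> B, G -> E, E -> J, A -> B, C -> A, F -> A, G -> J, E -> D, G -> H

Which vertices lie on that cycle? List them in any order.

C, H, I, J

DFS with gray/black marking from H:
H gray
  I gray
    J gray
      C gray
        A gray
          B gray
          B black
        A black
        C→H: H is gray → back edge
Back edge closes the cycle H → I → J → C → H; its vertices are {C, H, I, J}.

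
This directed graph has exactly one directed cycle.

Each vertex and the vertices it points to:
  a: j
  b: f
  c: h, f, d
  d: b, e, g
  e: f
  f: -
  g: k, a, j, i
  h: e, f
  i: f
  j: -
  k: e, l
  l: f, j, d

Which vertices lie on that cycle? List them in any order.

d, g, k, l

DFS with gray/black marking from d:
d gray
  b gray
    f gray
    f black
  b black
  e gray
    e→f: f black — skip
  e black
  g gray
    k gray
      k→e: e black — skip
      l gray
        l→f: f black — skip
        j gray
        j black
        l→d: d is gray → back edge
Back edge closes the cycle d → g → k → l → d; its vertices are {d, g, k, l}.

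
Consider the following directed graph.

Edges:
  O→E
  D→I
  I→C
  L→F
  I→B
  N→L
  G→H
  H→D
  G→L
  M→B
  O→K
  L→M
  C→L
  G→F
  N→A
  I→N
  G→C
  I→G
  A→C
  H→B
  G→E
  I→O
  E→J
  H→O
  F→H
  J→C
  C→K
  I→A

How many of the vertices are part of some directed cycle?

A vertex is on a directed cycle iff it belongs to a strongly connected component of size ≥ 2 (or has a self-loop).
The vertices on cycles are {A, C, D, E, F, G, H, I, J, L, N, O} — 12 in total.

12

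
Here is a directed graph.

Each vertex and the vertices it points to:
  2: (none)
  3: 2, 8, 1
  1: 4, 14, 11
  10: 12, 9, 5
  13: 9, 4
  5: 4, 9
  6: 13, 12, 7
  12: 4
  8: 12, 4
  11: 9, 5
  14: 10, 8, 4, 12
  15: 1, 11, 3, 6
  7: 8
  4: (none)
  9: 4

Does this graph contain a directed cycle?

No

DFS with white/gray/black marking, starting from 1:
1 gray
  4 gray
  4 black
  14 gray
    10 gray
      12 gray
        12→4: 4 black — skip
      12 black
      9 gray
        9→4: 4 black — skip
      9 black
      5 gray
        5→4: 4 black — skip
        5→9: 9 black — skip
      5 black
    10 black
    8 gray
      8→12: 12 black — skip
      8→4: 4 black — skip
    8 black
    14→4: 4 black — skip
    14→12: 12 black — skip
  14 black
  11 gray
    11→9: 9 black — skip
    11→5: 5 black — skip
  11 black
1 black
2 gray
2 black
3 gray
  3→2: 2 black — skip
  3→8: 8 black — skip
  3→1: 1 black — skip
3 black
13 gray
  13→9: 9 black — skip
  13→4: 4 black — skip
13 black
6 gray
  6→13: 13 black — skip
  6→12: 12 black — skip
  7 gray
    7→8: 8 black — skip
  7 black
6 black
15 gray
  15→1: 1 black — skip
  15→11: 11 black — skip
  15→3: 3 black — skip
  15→6: 6 black — skip
15 black
Every edge goes to a white or black vertex — no back edge, so the graph is acyclic.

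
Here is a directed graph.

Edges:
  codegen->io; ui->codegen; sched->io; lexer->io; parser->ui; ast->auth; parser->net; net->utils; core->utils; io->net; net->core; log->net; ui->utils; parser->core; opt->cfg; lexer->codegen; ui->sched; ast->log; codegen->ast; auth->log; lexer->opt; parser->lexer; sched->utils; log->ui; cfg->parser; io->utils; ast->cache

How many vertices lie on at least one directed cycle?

A vertex is on a directed cycle iff it belongs to a strongly connected component of size ≥ 2 (or has a self-loop).
The vertices on cycles are {ui, ast, cfg, log, opt, auth, lexer, parser, codegen} — 9 in total.

9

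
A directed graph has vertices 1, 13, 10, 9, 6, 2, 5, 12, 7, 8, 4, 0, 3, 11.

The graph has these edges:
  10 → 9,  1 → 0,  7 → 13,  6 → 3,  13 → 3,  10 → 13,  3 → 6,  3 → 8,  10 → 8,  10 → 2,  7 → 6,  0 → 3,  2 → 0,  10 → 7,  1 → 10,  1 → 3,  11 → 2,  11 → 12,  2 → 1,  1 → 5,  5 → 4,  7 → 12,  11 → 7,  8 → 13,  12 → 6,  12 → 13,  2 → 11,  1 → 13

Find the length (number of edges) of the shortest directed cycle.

2

For each vertex v, BFS finds the shortest path from v back to v.
The shortest such closed walk is 11 → 2 → 11, length 2.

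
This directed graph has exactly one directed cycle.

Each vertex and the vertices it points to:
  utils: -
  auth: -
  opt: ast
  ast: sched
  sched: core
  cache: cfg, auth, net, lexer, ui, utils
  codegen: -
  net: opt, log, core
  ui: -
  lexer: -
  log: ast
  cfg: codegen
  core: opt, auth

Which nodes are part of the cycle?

ast, opt, core, sched

DFS with gray/black marking from core:
core gray
  opt gray
    ast gray
      sched gray
        sched→core: core is gray → back edge
Back edge closes the cycle core → opt → ast → sched → core; its vertices are {ast, opt, core, sched}.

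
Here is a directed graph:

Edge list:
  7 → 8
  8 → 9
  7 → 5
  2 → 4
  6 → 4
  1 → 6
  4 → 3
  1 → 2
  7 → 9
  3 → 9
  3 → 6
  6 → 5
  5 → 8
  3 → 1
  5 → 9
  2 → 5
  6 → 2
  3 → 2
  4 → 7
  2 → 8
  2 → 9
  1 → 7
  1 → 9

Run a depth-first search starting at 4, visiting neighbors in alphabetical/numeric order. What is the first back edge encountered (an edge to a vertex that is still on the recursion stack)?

2→4

DFS from 4 (visiting neighbors in alphabetical/numeric order); mark gray on enter, black on exit:
4 gray
  3 gray
    1 gray
      2 gray
        2→4: 4 is gray → back edge
First back edge: 2 → 4.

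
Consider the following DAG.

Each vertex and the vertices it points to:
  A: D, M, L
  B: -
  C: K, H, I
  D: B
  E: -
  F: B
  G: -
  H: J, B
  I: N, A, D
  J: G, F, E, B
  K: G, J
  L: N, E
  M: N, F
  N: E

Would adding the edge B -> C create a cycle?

Yes

Adding B→C creates a cycle iff C can already reach B.
Path from C: C → H → B.
So C → … → B → C is a cycle.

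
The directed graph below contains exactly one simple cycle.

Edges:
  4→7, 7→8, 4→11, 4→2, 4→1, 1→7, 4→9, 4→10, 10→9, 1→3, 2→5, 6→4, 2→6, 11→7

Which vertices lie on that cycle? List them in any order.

2, 4, 6

DFS with gray/black marking from 2:
2 gray
  5 gray
  5 black
  6 gray
    4 gray
      4→2: 2 is gray → back edge
Back edge closes the cycle 2 → 6 → 4 → 2; its vertices are {2, 4, 6}.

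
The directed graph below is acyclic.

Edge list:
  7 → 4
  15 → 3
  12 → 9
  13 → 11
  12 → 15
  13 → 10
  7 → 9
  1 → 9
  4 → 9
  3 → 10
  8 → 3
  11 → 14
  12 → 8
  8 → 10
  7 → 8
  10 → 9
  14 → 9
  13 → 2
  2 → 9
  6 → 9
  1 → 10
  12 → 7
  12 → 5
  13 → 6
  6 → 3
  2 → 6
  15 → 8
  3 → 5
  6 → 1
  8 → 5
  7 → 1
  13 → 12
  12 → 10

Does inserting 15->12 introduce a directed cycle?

Yes

Adding 15→12 creates a cycle iff 12 can already reach 15.
Path from 12: 12 → 15.
So 12 → … → 15 → 12 is a cycle.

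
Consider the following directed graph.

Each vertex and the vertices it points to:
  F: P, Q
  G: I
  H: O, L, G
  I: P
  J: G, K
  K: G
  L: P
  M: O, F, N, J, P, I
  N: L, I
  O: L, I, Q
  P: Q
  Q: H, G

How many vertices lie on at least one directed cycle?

7

A vertex is on a directed cycle iff it belongs to a strongly connected component of size ≥ 2 (or has a self-loop).
The vertices on cycles are {G, H, I, L, O, P, Q} — 7 in total.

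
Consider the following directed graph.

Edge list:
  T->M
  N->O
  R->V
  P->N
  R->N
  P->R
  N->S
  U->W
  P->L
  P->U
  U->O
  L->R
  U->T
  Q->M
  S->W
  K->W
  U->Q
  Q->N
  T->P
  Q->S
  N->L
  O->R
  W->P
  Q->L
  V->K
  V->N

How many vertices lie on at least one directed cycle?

12

A vertex is on a directed cycle iff it belongs to a strongly connected component of size ≥ 2 (or has a self-loop).
The vertices on cycles are {K, L, N, O, P, Q, R, S, T, U, V, W} — 12 in total.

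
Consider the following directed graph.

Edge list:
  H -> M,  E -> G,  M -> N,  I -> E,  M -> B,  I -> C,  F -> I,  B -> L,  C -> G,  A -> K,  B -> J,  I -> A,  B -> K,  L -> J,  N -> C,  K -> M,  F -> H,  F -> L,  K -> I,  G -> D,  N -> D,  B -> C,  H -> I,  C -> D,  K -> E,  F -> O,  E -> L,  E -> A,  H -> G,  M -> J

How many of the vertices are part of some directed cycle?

6

A vertex is on a directed cycle iff it belongs to a strongly connected component of size ≥ 2 (or has a self-loop).
The vertices on cycles are {A, B, E, I, K, M} — 6 in total.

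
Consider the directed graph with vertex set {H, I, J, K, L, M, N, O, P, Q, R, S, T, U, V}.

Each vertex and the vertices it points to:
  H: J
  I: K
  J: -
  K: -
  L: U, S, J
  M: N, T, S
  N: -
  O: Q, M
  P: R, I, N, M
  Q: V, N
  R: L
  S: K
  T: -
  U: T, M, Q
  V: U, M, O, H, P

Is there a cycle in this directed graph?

Yes

DFS with white/gray/black marking, starting from V:
V gray
  U gray
    T gray
    T black
    M gray
      N gray
      N black
      M→T: T black — skip
      S gray
        K gray
        K black
      S black
    M black
    Q gray
      Q→V: V is gray → back edge
Back edge found, so a cycle exists: V → U → Q → V.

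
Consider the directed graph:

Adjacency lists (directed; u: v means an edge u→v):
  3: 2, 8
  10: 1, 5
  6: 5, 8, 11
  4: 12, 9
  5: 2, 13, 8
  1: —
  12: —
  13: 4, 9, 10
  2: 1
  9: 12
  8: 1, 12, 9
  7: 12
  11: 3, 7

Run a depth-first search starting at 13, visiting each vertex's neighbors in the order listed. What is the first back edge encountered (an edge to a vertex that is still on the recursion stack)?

5→13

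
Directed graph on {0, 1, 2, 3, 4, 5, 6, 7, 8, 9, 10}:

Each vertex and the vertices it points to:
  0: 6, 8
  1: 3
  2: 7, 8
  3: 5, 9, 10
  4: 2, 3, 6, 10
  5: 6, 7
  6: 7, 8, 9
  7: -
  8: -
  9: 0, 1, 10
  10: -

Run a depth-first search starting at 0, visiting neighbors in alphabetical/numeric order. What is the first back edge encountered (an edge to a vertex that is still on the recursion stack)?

DFS from 0 (visiting neighbors in alphabetical/numeric order); mark gray on enter, black on exit:
0 gray
  6 gray
    7 gray
    7 black
    8 gray
    8 black
    9 gray
      9→0: 0 is gray → back edge
First back edge: 9 → 0.

9->0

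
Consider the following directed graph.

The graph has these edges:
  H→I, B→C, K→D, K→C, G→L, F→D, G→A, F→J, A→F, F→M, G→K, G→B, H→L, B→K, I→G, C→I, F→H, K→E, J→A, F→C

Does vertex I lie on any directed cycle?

Yes

I is on a cycle iff I can reach itself via ≥1 edge.
I → G → K → C → I — yes.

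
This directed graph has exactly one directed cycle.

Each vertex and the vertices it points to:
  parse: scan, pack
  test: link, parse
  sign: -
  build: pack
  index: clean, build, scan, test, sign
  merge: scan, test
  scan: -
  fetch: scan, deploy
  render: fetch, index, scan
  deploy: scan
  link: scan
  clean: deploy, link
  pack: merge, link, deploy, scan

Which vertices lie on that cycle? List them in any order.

DFS with gray/black marking from test:
test gray
  link gray
    scan gray
    scan black
  link black
  parse gray
    parse→scan: scan black — skip
    pack gray
      merge gray
        merge→scan: scan black — skip
        merge→test: test is gray → back edge
Back edge closes the cycle test → parse → pack → merge → test; its vertices are {pack, test, merge, parse}.

pack, test, merge, parse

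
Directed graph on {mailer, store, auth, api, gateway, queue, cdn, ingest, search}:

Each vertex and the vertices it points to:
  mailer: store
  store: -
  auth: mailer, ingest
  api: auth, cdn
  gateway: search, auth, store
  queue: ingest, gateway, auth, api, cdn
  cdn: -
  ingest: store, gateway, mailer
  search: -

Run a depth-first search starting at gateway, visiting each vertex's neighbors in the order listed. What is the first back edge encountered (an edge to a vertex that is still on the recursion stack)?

ingest->gateway

DFS from gateway (visiting each vertex's neighbors in the order listed); mark gray on enter, black on exit:
gateway gray
  search gray
  search black
  auth gray
    mailer gray
      store gray
      store black
    mailer black
    ingest gray
      ingest→store: store black — skip
      ingest→gateway: gateway is gray → back edge
First back edge: ingest → gateway.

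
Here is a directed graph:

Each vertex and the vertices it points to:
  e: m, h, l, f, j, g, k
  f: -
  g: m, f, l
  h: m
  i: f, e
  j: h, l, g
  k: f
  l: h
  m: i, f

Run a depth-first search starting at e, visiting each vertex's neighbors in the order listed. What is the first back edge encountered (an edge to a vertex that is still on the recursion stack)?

i→e

DFS from e (visiting each vertex's neighbors in the order listed); mark gray on enter, black on exit:
e gray
  m gray
    i gray
      f gray
      f black
      i→e: e is gray → back edge
First back edge: i → e.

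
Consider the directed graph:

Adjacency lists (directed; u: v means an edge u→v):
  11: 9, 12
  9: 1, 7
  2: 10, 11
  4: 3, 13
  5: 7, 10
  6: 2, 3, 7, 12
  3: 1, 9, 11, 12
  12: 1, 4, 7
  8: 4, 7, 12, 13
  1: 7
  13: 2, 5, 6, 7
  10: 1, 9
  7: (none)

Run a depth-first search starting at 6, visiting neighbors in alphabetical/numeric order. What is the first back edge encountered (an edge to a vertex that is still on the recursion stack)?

DFS from 6 (visiting neighbors in alphabetical/numeric order); mark gray on enter, black on exit:
6 gray
  2 gray
    10 gray
      1 gray
        7 gray
        7 black
      1 black
      9 gray
        9→1: 1 black — skip
        9→7: 7 black — skip
      9 black
    10 black
    11 gray
      11→9: 9 black — skip
      12 gray
        12→1: 1 black — skip
        4 gray
          3 gray
            3→1: 1 black — skip
            3→9: 9 black — skip
            3→11: 11 is gray → back edge
First back edge: 3 → 11.

3→11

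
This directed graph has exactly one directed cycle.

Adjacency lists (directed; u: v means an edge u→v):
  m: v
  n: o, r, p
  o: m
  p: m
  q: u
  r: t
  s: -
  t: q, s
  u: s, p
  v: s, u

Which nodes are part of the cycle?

DFS with gray/black marking from p:
p gray
  m gray
    v gray
      s gray
      s black
      u gray
        u→s: s black — skip
        u→p: p is gray → back edge
Back edge closes the cycle p → m → v → u → p; its vertices are {m, p, u, v}.

m, p, u, v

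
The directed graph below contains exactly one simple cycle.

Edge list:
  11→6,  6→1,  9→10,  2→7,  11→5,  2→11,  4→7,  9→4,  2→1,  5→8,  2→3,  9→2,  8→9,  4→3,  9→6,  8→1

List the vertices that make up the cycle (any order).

2, 5, 8, 9, 11

DFS with gray/black marking from 9:
9 gray
  4 gray
    3 gray
    3 black
    7 gray
    7 black
  4 black
  6 gray
    1 gray
    1 black
  6 black
  10 gray
  10 black
  2 gray
    2→1: 1 black — skip
    2→3: 3 black — skip
    2→7: 7 black — skip
    11 gray
      11→6: 6 black — skip
      5 gray
        8 gray
          8→9: 9 is gray → back edge
Back edge closes the cycle 9 → 2 → 11 → 5 → 8 → 9; its vertices are {2, 5, 8, 9, 11}.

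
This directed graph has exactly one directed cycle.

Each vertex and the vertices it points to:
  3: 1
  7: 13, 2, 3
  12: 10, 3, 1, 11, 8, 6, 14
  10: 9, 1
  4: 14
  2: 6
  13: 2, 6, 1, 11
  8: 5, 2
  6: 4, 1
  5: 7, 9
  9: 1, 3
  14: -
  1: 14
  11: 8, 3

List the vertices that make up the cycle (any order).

DFS with gray/black marking from 8:
8 gray
  5 gray
    7 gray
      13 gray
        2 gray
          6 gray
            4 gray
              14 gray
              14 black
            4 black
            1 gray
              1→14: 14 black — skip
            1 black
          6 black
        2 black
        13→6: 6 black — skip
        13→1: 1 black — skip
        11 gray
          11→8: 8 is gray → back edge
Back edge closes the cycle 8 → 5 → 7 → 13 → 11 → 8; its vertices are {5, 7, 8, 11, 13}.

5, 7, 8, 11, 13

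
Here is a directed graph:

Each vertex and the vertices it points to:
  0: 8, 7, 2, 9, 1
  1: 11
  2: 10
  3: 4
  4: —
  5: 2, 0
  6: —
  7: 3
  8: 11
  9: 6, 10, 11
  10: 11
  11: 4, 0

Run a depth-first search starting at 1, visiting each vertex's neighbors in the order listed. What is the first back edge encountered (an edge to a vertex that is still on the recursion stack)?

8→11

DFS from 1 (visiting each vertex's neighbors in the order listed); mark gray on enter, black on exit:
1 gray
  11 gray
    4 gray
    4 black
    0 gray
      8 gray
        8→11: 11 is gray → back edge
First back edge: 8 → 11.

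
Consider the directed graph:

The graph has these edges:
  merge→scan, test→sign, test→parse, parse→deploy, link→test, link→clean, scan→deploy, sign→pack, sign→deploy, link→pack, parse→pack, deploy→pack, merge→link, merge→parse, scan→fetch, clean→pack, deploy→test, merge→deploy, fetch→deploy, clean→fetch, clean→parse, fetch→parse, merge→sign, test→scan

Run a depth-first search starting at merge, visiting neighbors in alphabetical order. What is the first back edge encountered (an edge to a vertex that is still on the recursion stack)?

parse→deploy

DFS from merge (visiting neighbors in alphabetical order); mark gray on enter, black on exit:
merge gray
  deploy gray
    pack gray
    pack black
    test gray
      parse gray
        parse→deploy: deploy is gray → back edge
First back edge: parse → deploy.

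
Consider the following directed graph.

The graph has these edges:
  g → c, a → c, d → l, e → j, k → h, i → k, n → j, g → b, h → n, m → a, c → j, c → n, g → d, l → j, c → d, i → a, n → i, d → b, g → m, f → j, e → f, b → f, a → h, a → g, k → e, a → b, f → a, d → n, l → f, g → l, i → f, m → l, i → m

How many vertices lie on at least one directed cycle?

13

A vertex is on a directed cycle iff it belongs to a strongly connected component of size ≥ 2 (or has a self-loop).
The vertices on cycles are {a, b, c, d, e, f, g, h, i, k, l, m, n} — 13 in total.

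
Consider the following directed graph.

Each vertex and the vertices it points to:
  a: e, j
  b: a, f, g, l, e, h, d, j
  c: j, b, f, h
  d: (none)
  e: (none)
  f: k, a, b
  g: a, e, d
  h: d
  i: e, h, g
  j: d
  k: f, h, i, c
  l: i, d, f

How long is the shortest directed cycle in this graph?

2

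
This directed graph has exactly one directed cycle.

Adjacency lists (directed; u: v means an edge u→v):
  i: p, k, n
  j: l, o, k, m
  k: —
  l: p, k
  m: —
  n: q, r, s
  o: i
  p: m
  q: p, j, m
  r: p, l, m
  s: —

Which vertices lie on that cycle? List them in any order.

DFS with gray/black marking from n:
n gray
  q gray
    p gray
      m gray
      m black
    p black
    j gray
      l gray
        l→p: p black — skip
        k gray
        k black
      l black
      o gray
        i gray
          i→p: p black — skip
          i→k: k black — skip
          i→n: n is gray → back edge
Back edge closes the cycle n → q → j → o → i → n; its vertices are {i, j, n, o, q}.

i, j, n, o, q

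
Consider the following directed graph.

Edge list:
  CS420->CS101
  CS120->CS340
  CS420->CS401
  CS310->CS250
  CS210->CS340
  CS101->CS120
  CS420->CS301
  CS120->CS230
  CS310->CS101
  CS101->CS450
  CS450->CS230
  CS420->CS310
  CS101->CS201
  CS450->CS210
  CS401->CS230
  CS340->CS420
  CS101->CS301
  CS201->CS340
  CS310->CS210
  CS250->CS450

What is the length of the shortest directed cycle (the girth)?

4

For each vertex v, BFS finds the shortest path from v back to v.
The shortest such closed walk is CS420 → CS101 → CS201 → CS340 → CS420, length 4.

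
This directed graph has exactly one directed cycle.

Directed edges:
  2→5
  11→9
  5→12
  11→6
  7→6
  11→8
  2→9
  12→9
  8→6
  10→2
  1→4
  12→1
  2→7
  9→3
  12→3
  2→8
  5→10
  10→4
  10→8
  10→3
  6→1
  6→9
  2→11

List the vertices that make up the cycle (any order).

2, 5, 10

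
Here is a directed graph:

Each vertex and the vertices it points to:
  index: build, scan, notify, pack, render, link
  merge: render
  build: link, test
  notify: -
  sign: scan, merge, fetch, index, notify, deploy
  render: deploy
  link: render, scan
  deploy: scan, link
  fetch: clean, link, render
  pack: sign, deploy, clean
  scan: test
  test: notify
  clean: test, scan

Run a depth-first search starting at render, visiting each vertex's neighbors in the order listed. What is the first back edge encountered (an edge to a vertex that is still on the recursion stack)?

link->render

DFS from render (visiting each vertex's neighbors in the order listed); mark gray on enter, black on exit:
render gray
  deploy gray
    scan gray
      test gray
        notify gray
        notify black
      test black
    scan black
    link gray
      link→render: render is gray → back edge
First back edge: link → render.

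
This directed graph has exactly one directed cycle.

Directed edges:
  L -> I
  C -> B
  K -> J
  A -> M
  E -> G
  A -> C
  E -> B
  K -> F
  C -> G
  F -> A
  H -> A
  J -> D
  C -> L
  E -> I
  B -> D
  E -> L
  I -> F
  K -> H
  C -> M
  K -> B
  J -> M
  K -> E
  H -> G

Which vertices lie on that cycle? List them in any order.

DFS with gray/black marking from A:
A gray
  C gray
    L gray
      I gray
        F gray
          F→A: A is gray → back edge
Back edge closes the cycle A → C → L → I → F → A; its vertices are {A, C, F, I, L}.

A, C, F, I, L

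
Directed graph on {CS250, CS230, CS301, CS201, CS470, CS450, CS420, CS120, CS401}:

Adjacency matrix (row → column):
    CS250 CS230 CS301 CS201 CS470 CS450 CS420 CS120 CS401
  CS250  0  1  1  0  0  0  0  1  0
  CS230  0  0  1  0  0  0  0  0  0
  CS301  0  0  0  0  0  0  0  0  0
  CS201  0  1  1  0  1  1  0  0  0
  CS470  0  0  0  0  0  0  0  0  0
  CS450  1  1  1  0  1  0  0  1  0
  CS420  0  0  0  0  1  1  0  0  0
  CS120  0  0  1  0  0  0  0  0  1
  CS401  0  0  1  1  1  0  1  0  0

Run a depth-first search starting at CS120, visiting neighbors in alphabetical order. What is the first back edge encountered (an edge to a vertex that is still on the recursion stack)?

CS450→CS120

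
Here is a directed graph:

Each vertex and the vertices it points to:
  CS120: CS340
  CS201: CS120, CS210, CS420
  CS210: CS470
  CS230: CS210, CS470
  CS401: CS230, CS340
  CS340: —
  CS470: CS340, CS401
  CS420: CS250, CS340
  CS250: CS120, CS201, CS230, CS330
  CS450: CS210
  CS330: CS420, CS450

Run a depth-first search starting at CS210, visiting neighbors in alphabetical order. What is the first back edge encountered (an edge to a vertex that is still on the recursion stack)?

CS230→CS210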